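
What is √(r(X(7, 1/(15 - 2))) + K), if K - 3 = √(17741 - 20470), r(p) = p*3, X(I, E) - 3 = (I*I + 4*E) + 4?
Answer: √(29055 + 169*I*√2729)/13 ≈ 13.259 + 1.97*I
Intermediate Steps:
X(I, E) = 7 + I² + 4*E (X(I, E) = 3 + ((I*I + 4*E) + 4) = 3 + ((I² + 4*E) + 4) = 3 + (4 + I² + 4*E) = 7 + I² + 4*E)
r(p) = 3*p
K = 3 + I*√2729 (K = 3 + √(17741 - 20470) = 3 + √(-2729) = 3 + I*√2729 ≈ 3.0 + 52.24*I)
√(r(X(7, 1/(15 - 2))) + K) = √(3*(7 + 7² + 4/(15 - 2)) + (3 + I*√2729)) = √(3*(7 + 49 + 4/13) + (3 + I*√2729)) = √(3*(732/13) + (3 + I*√2729)) = √(2196/13 + (3 + I*√2729)) = √(2235/13 + I*√2729)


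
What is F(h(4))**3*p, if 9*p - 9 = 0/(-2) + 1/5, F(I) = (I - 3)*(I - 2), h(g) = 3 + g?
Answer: 73600/9 ≈ 8177.8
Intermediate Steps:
F(I) = (-3 + I)*(-2 + I)
p = 46/45 (p = 1 + (0/(-2) + 1/5)/9 = 1 + (0*(-1/2) + 1*(1/5))/9 = 1 + (0 + 1/5)/9 = 1 + (1/9)*(1/5) = 1 + 1/45 = 46/45 ≈ 1.0222)
F(h(4))**3*p = (6 + (3 + 4)**2 - 5*(3 + 4))**3*(46/45) = (6 + 7**2 - 5*7)**3*(46/45) = (6 + 49 - 35)**3*(46/45) = 20**3*(46/45) = 8000*(46/45) = 73600/9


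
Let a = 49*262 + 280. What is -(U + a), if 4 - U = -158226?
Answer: -171348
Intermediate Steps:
U = 158230 (U = 4 - 1*(-158226) = 4 + 158226 = 158230)
a = 13118 (a = 12838 + 280 = 13118)
-(U + a) = -(158230 + 13118) = -1*171348 = -171348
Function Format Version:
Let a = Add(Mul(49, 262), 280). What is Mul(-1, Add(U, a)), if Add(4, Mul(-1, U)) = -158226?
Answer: -171348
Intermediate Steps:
U = 158230 (U = Add(4, Mul(-1, -158226)) = Add(4, 158226) = 158230)
a = 13118 (a = Add(12838, 280) = 13118)
Mul(-1, Add(U, a)) = Mul(-1, Add(158230, 13118)) = Mul(-1, 171348) = -171348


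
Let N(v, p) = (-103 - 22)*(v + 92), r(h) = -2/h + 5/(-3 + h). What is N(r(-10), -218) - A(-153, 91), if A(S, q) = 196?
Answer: -151748/13 ≈ -11673.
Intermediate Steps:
N(v, p) = -11500 - 125*v (N(v, p) = -125*(92 + v) = -11500 - 125*v)
N(r(-10), -218) - A(-153, 91) = (-11500 - 375*(2 - 10)/((-10)*(-3 - 10))) - 1*196 = (-11500 - 375*(-1)*(-8)/(10*(-13))) - 196 = (-11500 - 375*(-1)*(-1)*(-8)/(10*13)) - 196 = (-11500 - 125*(-12/65)) - 196 = (-11500 + 300/13) - 196 = -149200/13 - 196 = -151748/13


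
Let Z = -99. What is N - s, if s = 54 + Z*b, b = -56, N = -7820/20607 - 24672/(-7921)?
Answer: -913304133422/163228047 ≈ -5595.3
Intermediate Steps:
N = 446473684/163228047 (N = -7820*1/20607 - 24672*(-1/7921) = -7820/20607 + 24672/7921 = 446473684/163228047 ≈ 2.7353)
s = 5598 (s = 54 - 99*(-56) = 54 + 5544 = 5598)
N - s = 446473684/163228047 - 1*5598 = 446473684/163228047 - 5598 = -913304133422/163228047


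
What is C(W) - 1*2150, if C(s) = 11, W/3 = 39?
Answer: -2139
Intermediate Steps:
W = 117 (W = 3*39 = 117)
C(W) - 1*2150 = 11 - 1*2150 = 11 - 2150 = -2139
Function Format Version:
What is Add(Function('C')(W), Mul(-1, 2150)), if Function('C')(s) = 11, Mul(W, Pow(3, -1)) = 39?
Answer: -2139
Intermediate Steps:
W = 117 (W = Mul(3, 39) = 117)
Add(Function('C')(W), Mul(-1, 2150)) = Add(11, Mul(-1, 2150)) = Add(11, -2150) = -2139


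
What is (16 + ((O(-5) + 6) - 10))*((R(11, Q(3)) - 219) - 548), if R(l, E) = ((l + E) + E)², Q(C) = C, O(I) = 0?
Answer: -5736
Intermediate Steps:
R(l, E) = (l + 2*E)² (R(l, E) = ((E + l) + E)² = (l + 2*E)²)
(16 + ((O(-5) + 6) - 10))*((R(11, Q(3)) - 219) - 548) = (16 + ((0 + 6) - 10))*(((11 + 2*3)² - 219) - 548) = (16 + (6 - 10))*(((11 + 6)² - 219) - 548) = (16 - 4)*((17² - 219) - 548) = 12*((289 - 219) - 548) = 12*(70 - 548) = 12*(-478) = -5736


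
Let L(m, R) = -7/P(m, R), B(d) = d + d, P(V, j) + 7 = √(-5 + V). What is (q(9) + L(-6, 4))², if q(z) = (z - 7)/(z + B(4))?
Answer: (532*√11 + 17645*I)/(578*(7*√11 + 19*I)) ≈ 0.72322 + 0.72305*I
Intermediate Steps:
P(V, j) = -7 + √(-5 + V)
B(d) = 2*d
q(z) = (-7 + z)/(8 + z) (q(z) = (z - 7)/(z + 2*4) = (-7 + z)/(z + 8) = (-7 + z)/(8 + z))
L(m, R) = -7/(-7 + √(-5 + m))
(q(9) + L(-6, 4))² = ((-7 + 9)/(8 + 9) - 7/(-7 + √(-5 - 6)))² = (2/17 - 7/(-7 + √(-11)))² = ((1/17)*2 - 7/(-7 + I*√11))² = (2/17 - 7/(-7 + I*√11))²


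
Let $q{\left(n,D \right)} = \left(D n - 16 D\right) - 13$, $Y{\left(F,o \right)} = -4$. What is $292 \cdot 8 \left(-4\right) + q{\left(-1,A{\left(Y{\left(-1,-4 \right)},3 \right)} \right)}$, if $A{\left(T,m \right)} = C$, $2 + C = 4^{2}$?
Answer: $-9595$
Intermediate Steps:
$C = 14$ ($C = -2 + 4^{2} = -2 + 16 = 14$)
$A{\left(T,m \right)} = 14$
$q{\left(n,D \right)} = -13 - 16 D + D n$ ($q{\left(n,D \right)} = \left(- 16 D + D n\right) - 13 = -13 - 16 D + D n$)
$292 \cdot 8 \left(-4\right) + q{\left(-1,A{\left(Y{\left(-1,-4 \right)},3 \right)} \right)} = 292 \cdot 8 \left(-4\right) - 251 = 292 \left(-32\right) - 251 = -9344 - 251 = -9595$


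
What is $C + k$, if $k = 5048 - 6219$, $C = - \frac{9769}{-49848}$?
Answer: $- \frac{58362239}{49848} \approx -1170.8$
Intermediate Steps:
$C = \frac{9769}{49848}$ ($C = \left(-9769\right) \left(- \frac{1}{49848}\right) = \frac{9769}{49848} \approx 0.19598$)
$k = -1171$ ($k = 5048 - 6219 = -1171$)
$C + k = \frac{9769}{49848} - 1171 = - \frac{58362239}{49848}$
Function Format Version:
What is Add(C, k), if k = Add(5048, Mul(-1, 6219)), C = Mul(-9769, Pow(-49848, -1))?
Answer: Rational(-58362239, 49848) ≈ -1170.8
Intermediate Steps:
C = Rational(9769, 49848) (C = Mul(-9769, Rational(-1, 49848)) = Rational(9769, 49848) ≈ 0.19598)
k = -1171 (k = Add(5048, -6219) = -1171)
Add(C, k) = Add(Rational(9769, 49848), -1171) = Rational(-58362239, 49848)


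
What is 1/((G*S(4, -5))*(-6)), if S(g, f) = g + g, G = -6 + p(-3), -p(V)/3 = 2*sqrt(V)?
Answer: 1/1152 - I*sqrt(3)/1152 ≈ 0.00086806 - 0.0015035*I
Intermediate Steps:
p(V) = -6*sqrt(V)
G = -6 - 6*I*sqrt(3) ≈ -6.0 - 10.392*I
S(g, f) = 2*g
1/((G*S(4, -5))*(-6)) = 1/(((-6 - 6*I*sqrt(3))*(2*4))*(-6)) = 1/(((-6 - 6*I*sqrt(3))*8)*(-6)) = 1/((-48 - 48*I*sqrt(3))*(-6)) = 1/(288 + 288*I*sqrt(3))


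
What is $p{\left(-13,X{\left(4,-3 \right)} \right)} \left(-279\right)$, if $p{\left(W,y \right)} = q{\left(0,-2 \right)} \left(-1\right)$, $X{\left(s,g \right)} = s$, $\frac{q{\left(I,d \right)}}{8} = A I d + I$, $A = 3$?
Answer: $0$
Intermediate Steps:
$q{\left(I,d \right)} = 8 I + 24 I d$ ($q{\left(I,d \right)} = 8 \left(3 I d + I\right) = 8 \left(I + 3 I d\right) = 8 I + 24 I d$)
$p{\left(W,y \right)} = 0$ ($p{\left(W,y \right)} = 8 \cdot 0 \left(1 + 3 \left(-2\right)\right) \left(-1\right) = 8 \cdot 0 \left(1 - 6\right) \left(-1\right) = 8 \cdot 0 \left(-5\right) \left(-1\right) = 0 \left(-1\right) = 0$)
$p{\left(-13,X{\left(4,-3 \right)} \right)} \left(-279\right) = 0 \left(-279\right) = 0$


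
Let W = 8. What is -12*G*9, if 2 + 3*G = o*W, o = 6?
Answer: -1656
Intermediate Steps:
G = 46/3 (G = -2/3 + (6*8)/3 = -2/3 + (1/3)*48 = -2/3 + 16 = 46/3 ≈ 15.333)
-12*G*9 = -12*46/3*9 = -184*9 = -1656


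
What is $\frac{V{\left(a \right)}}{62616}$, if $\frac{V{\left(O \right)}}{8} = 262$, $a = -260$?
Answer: $\frac{262}{7827} \approx 0.033474$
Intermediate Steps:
$V{\left(O \right)} = 2096$ ($V{\left(O \right)} = 8 \cdot 262 = 2096$)
$\frac{V{\left(a \right)}}{62616} = \frac{2096}{62616} = 2096 \cdot \frac{1}{62616} = \frac{262}{7827}$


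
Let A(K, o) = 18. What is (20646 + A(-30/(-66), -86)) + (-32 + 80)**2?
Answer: 22968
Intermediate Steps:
(20646 + A(-30/(-66), -86)) + (-32 + 80)**2 = (20646 + 18) + (-32 + 80)**2 = 20664 + 48**2 = 20664 + 2304 = 22968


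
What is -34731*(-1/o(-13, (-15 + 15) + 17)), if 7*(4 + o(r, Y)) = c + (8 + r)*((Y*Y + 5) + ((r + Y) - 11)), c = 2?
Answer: -81039/487 ≈ -166.40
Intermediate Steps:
o(r, Y) = -26/7 + (8 + r)*(-6 + Y + r + Y²)/7 (o(r, Y) = -4 + (2 + (8 + r)*((Y*Y + 5) + ((r + Y) - 11)))/7 = -4 + (2 + (8 + r)*((Y² + 5) + ((Y + r) - 11)))/7 = -4 + (2 + (8 + r)*((5 + Y²) + (-11 + Y + r)))/7 = -4 + (2 + (8 + r)*(-6 + Y + r + Y²))/7 = -4 + (2/7 + (8 + r)*(-6 + Y + r + Y²)/7) = -26/7 + (8 + r)*(-6 + Y + r + Y²)/7)
-34731*(-1/o(-13, (-15 + 15) + 17)) = -34731*(-1/(-74/7 + (⅐)*(-13)² + (2/7)*(-13) + 8*((-15 + 15) + 17)/7 + 8*((-15 + 15) + 17)²/7 + (⅐)*((-15 + 15) + 17)*(-13) + (⅐)*(-13)*((-15 + 15) + 17)²)) = -34731*(-1/(-74/7 + (⅐)*169 - 26/7 + 8*(0 + 17)/7 + 8*(0 + 17)²/7 + (⅐)*(0 + 17)*(-13) + (⅐)*(-13)*(0 + 17)²)) = -34731*(-1/(-74/7 + 169/7 - 26/7 + (8/7)*17 + (8/7)*17² + (⅐)*17*(-13) + (⅐)*(-13)*17²)) = -34731*(-1/(-74/7 + 169/7 - 26/7 + 136/7 + (8/7)*289 - 221/7 + (⅐)*(-13)*289)) = -34731*(-1/(-74/7 + 169/7 - 26/7 + 136/7 + 2312/7 - 221/7 - 3757/7)) = -34731/((-1*(-1461/7))) = -34731/1461/7 = -34731*7/1461 = -81039/487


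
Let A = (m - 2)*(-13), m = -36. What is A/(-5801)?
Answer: -494/5801 ≈ -0.085158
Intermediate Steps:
A = 494 (A = (-36 - 2)*(-13) = -38*(-13) = 494)
A/(-5801) = 494/(-5801) = 494*(-1/5801) = -494/5801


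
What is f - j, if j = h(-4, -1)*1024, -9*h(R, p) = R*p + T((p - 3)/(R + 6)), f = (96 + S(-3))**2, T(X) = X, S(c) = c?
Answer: 79889/9 ≈ 8876.6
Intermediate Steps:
f = 8649 (f = (96 - 3)**2 = 93**2 = 8649)
h(R, p) = -R*p/9 - (-3 + p)/(9*(6 + R)) (h(R, p) = -(R*p + (p - 3)/(R + 6))/9 = -(R*p + (-3 + p)/(6 + R))/9 = -R*p/9 - (-3 + p)/(9*(6 + R)))
j = -2048/9 (j = ((3 - 1*(-1) - 1*(-4)*(-1)*(6 - 4))/(9*(6 - 4)))*1024 = ((1/9)*(3 + 1 - 1*(-4)*(-1)*2)/2)*1024 = ((1/9)*(1/2)*(3 + 1 - 8))*1024 = ((1/9)*(1/2)*(-4))*1024 = -2/9*1024 = -2048/9 ≈ -227.56)
f - j = 8649 - 1*(-2048/9) = 8649 + 2048/9 = 79889/9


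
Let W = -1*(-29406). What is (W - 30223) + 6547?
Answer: 5730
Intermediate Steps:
W = 29406
(W - 30223) + 6547 = (29406 - 30223) + 6547 = -817 + 6547 = 5730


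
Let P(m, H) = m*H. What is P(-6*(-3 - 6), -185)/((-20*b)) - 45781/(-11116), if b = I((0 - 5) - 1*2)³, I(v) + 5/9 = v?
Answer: 5173640587/1747613056 ≈ 2.9604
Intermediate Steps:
I(v) = -5/9 + v
P(m, H) = H*m
b = -314432/729 (b = (-5/9 + ((0 - 5) - 1*2))³ = (-5/9 + (-5 - 2))³ = (-5/9 - 7)³ = (-68/9)³ = -314432/729 ≈ -431.32)
P(-6*(-3 - 6), -185)/((-20*b)) - 45781/(-11116) = (-(-1110)*(-3 - 6))/((-20*(-314432/729))) - 45781/(-11116) = (-(-1110)*(-9))/(6288640/729) - 45781*(-1/11116) = -185*54*(729/6288640) + 45781/11116 = -9990*729/6288640 + 45781/11116 = -728271/628864 + 45781/11116 = 5173640587/1747613056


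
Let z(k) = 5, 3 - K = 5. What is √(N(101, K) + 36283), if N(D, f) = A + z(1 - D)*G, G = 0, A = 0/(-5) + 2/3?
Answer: √326553/3 ≈ 190.48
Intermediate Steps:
K = -2 (K = 3 - 1*5 = 3 - 5 = -2)
A = ⅔ (A = 0*(-⅕) + 2*(⅓) = 0 + ⅔ = ⅔ ≈ 0.66667)
N(D, f) = ⅔ (N(D, f) = ⅔ + 5*0 = ⅔ + 0 = ⅔)
√(N(101, K) + 36283) = √(⅔ + 36283) = √(108851/3) = √326553/3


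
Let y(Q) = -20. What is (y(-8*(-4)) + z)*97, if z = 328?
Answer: 29876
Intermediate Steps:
(y(-8*(-4)) + z)*97 = (-20 + 328)*97 = 308*97 = 29876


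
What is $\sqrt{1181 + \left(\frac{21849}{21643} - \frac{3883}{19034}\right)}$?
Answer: $\frac{\sqrt{200558494568267758578}}{411952862} \approx 34.377$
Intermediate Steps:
$\sqrt{1181 + \left(\frac{21849}{21643} - \frac{3883}{19034}\right)} = \sqrt{1181 + \frac{331834097}{411952862}} = \sqrt{\frac{486848164119}{411952862}} = \frac{\sqrt{200558494568267758578}}{411952862}$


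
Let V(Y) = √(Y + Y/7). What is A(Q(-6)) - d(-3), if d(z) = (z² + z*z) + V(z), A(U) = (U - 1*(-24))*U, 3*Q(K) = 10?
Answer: 658/9 - 2*I*√42/7 ≈ 73.111 - 1.8516*I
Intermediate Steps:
Q(K) = 10/3 (Q(K) = (⅓)*10 = 10/3)
A(U) = U*(24 + U) (A(U) = (U + 24)*U = (24 + U)*U = U*(24 + U))
V(Y) = 2*√14*√Y/7 (V(Y) = √(Y + Y*(⅐)) = √(Y + Y/7) = √(8*Y/7) = 2*√14*√Y/7)
d(z) = 2*z² + 2*√14*√z/7 (d(z) = (z² + z*z) + 2*√14*√z/7 = (z² + z²) + 2*√14*√z/7 = 2*z² + 2*√14*√z/7)
A(Q(-6)) - d(-3) = 10*(24 + 10/3)/3 - (2*(-3)² + 2*√14*√(-3)/7) = (10/3)*(82/3) - (2*9 + 2*√14*(I*√3)/7) = 820/9 - (18 + 2*I*√42/7) = 820/9 + (-18 - 2*I*√42/7) = 658/9 - 2*I*√42/7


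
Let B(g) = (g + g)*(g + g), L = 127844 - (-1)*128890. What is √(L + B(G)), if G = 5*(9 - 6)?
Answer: 3*√28626 ≈ 507.58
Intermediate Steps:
L = 256734 (L = 127844 - 1*(-128890) = 127844 + 128890 = 256734)
G = 15 (G = 5*3 = 15)
B(g) = 4*g² (B(g) = (2*g)*(2*g) = 4*g²)
√(L + B(G)) = √(256734 + 4*15²) = √(256734 + 4*225) = √(256734 + 900) = √257634 = 3*√28626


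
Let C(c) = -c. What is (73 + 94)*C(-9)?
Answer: 1503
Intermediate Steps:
(73 + 94)*C(-9) = (73 + 94)*(-1*(-9)) = 167*9 = 1503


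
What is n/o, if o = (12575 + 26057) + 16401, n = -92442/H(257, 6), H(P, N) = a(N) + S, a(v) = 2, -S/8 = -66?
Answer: -46221/14583745 ≈ -0.0031694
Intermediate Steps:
S = 528 (S = -8*(-66) = 528)
H(P, N) = 530 (H(P, N) = 2 + 528 = 530)
n = -46221/265 (n = -92442/530 = -92442*1/530 = -46221/265 ≈ -174.42)
o = 55033 (o = 38632 + 16401 = 55033)
n/o = -46221/265/55033 = -46221/265*1/55033 = -46221/14583745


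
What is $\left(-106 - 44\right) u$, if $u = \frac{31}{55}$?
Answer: $- \frac{930}{11} \approx -84.545$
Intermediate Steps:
$u = \frac{31}{55}$ ($u = 31 \cdot \frac{1}{55} = \frac{31}{55} \approx 0.56364$)
$\left(-106 - 44\right) u = \left(-106 - 44\right) \frac{31}{55} = \left(-150\right) \frac{31}{55} = - \frac{930}{11}$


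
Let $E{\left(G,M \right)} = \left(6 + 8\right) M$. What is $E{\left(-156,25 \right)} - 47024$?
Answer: $-46674$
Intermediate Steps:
$E{\left(G,M \right)} = 14 M$
$E{\left(-156,25 \right)} - 47024 = 14 \cdot 25 - 47024 = 350 - 47024 = -46674$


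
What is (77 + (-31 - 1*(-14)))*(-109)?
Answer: -6540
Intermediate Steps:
(77 + (-31 - 1*(-14)))*(-109) = (77 + (-31 + 14))*(-109) = (77 - 17)*(-109) = 60*(-109) = -6540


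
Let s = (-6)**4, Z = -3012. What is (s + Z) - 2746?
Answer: -4462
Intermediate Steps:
s = 1296
(s + Z) - 2746 = (1296 - 3012) - 2746 = -1716 - 2746 = -4462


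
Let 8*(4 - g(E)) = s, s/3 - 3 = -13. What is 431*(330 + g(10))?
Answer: 582281/4 ≈ 1.4557e+5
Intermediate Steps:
s = -30 (s = 9 + 3*(-13) = 9 - 39 = -30)
g(E) = 31/4 (g(E) = 4 - ⅛*(-30) = 4 + 15/4 = 31/4)
431*(330 + g(10)) = 431*(330 + 31/4) = 431*(1351/4) = 582281/4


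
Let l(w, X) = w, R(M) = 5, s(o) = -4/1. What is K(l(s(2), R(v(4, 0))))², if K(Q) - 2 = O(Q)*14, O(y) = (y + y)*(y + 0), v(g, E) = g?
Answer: 202500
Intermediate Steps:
s(o) = -4 (s(o) = -4*1 = -4)
O(y) = 2*y² (O(y) = (2*y)*y = 2*y²)
K(Q) = 2 + 28*Q² (K(Q) = 2 + (2*Q²)*14 = 2 + 28*Q²)
K(l(s(2), R(v(4, 0))))² = (2 + 28*(-4)²)² = (2 + 28*16)² = (2 + 448)² = 450² = 202500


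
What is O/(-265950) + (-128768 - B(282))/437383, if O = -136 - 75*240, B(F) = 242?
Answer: -13188915706/58161004425 ≈ -0.22677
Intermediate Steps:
O = -18136 (O = -136 - 18000 = -18136)
O/(-265950) + (-128768 - B(282))/437383 = -18136/(-265950) + (-128768 - 1*242)/437383 = -18136*(-1/265950) + (-128768 - 242)*(1/437383) = 9068/132975 - 129010*1/437383 = 9068/132975 - 129010/437383 = -13188915706/58161004425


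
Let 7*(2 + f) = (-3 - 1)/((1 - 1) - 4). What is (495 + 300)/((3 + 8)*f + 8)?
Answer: -1855/29 ≈ -63.966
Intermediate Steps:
f = -13/7 (f = -2 + ((-3 - 1)/((1 - 1) - 4))/7 = -2 + (-4/(0 - 4))/7 = -2 + (-4/(-4))/7 = -2 + (-4*(-1/4))/7 = -2 + (1/7)*1 = -2 + 1/7 = -13/7 ≈ -1.8571)
(495 + 300)/((3 + 8)*f + 8) = (495 + 300)/((3 + 8)*(-13/7) + 8) = 795/(11*(-13/7) + 8) = 795/(-143/7 + 8) = 795/(-87/7) = 795*(-7/87) = -1855/29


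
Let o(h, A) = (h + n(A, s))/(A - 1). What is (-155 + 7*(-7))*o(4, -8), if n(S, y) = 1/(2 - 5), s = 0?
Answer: 748/9 ≈ 83.111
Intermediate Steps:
n(S, y) = -1/3 (n(S, y) = 1/(-3) = -1/3)
o(h, A) = (-1/3 + h)/(-1 + A) (o(h, A) = (h - 1/3)/(A - 1) = (-1/3 + h)/(-1 + A))
(-155 + 7*(-7))*o(4, -8) = (-155 + 7*(-7))*((-1/3 + 4)/(-1 - 8)) = (-155 - 49)*((11/3)/(-9)) = -(-68)*11/(3*3) = -204*(-11/27) = 748/9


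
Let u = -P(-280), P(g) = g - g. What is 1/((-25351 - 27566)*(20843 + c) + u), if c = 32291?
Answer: -1/2811691878 ≈ -3.5566e-10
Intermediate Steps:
P(g) = 0
u = 0 (u = -1*0 = 0)
1/((-25351 - 27566)*(20843 + c) + u) = 1/((-25351 - 27566)*(20843 + 32291) + 0) = 1/(-52917*53134 + 0) = 1/(-2811691878 + 0) = 1/(-2811691878) = -1/2811691878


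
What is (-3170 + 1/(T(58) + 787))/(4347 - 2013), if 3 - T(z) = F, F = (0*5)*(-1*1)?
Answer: -2504299/1843860 ≈ -1.3582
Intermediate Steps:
F = 0 (F = 0*(-1) = 0)
T(z) = 3 (T(z) = 3 - 1*0 = 3 + 0 = 3)
(-3170 + 1/(T(58) + 787))/(4347 - 2013) = (-3170 + 1/(3 + 787))/(4347 - 2013) = (-3170 + 1/790)/2334 = (-3170 + 1/790)*(1/2334) = -2504299/790*1/2334 = -2504299/1843860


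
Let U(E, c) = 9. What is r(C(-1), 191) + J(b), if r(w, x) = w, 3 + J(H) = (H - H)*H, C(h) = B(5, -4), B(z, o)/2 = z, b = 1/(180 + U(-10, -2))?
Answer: 7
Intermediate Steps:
b = 1/189 (b = 1/(180 + 9) = 1/189 ≈ 0.0052910)
B(z, o) = 2*z
C(h) = 10 (C(h) = 2*5 = 10)
J(H) = -3 (J(H) = -3 + (H - H)*H = -3 + 0*H = -3 + 0 = -3)
r(C(-1), 191) + J(b) = 10 - 3 = 7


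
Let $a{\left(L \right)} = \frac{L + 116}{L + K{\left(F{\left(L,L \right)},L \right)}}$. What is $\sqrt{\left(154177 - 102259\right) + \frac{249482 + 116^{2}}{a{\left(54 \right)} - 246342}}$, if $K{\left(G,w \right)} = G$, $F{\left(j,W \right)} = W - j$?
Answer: $\frac{2 \sqrt{574172500041942486}}{6651149} \approx 227.85$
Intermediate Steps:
$a{\left(L \right)} = \frac{116 + L}{L}$ ($a{\left(L \right)} = \frac{L + 116}{L + \left(L - L\right)} = \frac{116 + L}{L + 0} = \frac{116 + L}{L}$)
$\sqrt{\left(154177 - 102259\right) + \frac{249482 + 116^{2}}{a{\left(54 \right)} - 246342}} = \sqrt{\left(154177 - 102259\right) + \frac{249482 + 116^{2}}{\frac{116 + 54}{54} - 246342}} = \sqrt{51918 + \frac{249482 + 13456}{\frac{1}{54} \cdot 170 - 246342}} = \sqrt{51918 + \frac{262938}{\frac{85}{27} - 246342}} = \sqrt{51918 + \frac{262938}{- \frac{6651149}{27}}} = \sqrt{51918 + 262938 \left(- \frac{27}{6651149}\right)} = \sqrt{51918 - \frac{7099326}{6651149}} = \sqrt{\frac{345307254456}{6651149}} = \frac{2 \sqrt{574172500041942486}}{6651149}$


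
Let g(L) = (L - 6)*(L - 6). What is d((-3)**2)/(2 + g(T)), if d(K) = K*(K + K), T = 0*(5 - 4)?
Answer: 81/19 ≈ 4.2632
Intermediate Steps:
T = 0 (T = 0*1 = 0)
d(K) = 2*K**2 (d(K) = K*(2*K) = 2*K**2)
g(L) = (-6 + L)**2 (g(L) = (-6 + L)*(-6 + L) = (-6 + L)**2)
d((-3)**2)/(2 + g(T)) = (2*((-3)**2)**2)/(2 + (-6 + 0)**2) = (2*9**2)/(2 + (-6)**2) = (2*81)/(2 + 36) = 162/38 = (1/38)*162 = 81/19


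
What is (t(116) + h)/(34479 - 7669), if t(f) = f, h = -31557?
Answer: -31441/26810 ≈ -1.1727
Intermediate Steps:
(t(116) + h)/(34479 - 7669) = (116 - 31557)/(34479 - 7669) = -31441/26810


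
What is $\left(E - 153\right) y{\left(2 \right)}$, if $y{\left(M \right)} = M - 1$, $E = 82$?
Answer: $-71$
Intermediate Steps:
$y{\left(M \right)} = -1 + M$
$\left(E - 153\right) y{\left(2 \right)} = \left(82 - 153\right) \left(-1 + 2\right) = \left(-71\right) 1 = -71$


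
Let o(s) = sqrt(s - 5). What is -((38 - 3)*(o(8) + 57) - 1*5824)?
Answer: 3829 - 35*sqrt(3) ≈ 3768.4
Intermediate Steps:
o(s) = sqrt(-5 + s)
-((38 - 3)*(o(8) + 57) - 1*5824) = -((38 - 3)*(sqrt(-5 + 8) + 57) - 1*5824) = -(35*(sqrt(3) + 57) - 5824) = -(35*(57 + sqrt(3)) - 5824) = -((1995 + 35*sqrt(3)) - 5824) = -(-3829 + 35*sqrt(3)) = 3829 - 35*sqrt(3)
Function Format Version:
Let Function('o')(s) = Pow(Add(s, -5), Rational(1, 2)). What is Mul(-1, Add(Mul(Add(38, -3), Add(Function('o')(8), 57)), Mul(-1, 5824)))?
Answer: Add(3829, Mul(-35, Pow(3, Rational(1, 2)))) ≈ 3768.4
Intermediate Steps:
Function('o')(s) = Pow(Add(-5, s), Rational(1, 2))
Mul(-1, Add(Mul(Add(38, -3), Add(Function('o')(8), 57)), Mul(-1, 5824))) = Mul(-1, Add(Mul(Add(38, -3), Add(Pow(Add(-5, 8), Rational(1, 2)), 57)), Mul(-1, 5824))) = Mul(-1, Add(Mul(35, Add(Pow(3, Rational(1, 2)), 57)), -5824)) = Mul(-1, Add(Mul(35, Add(57, Pow(3, Rational(1, 2)))), -5824)) = Mul(-1, Add(Add(1995, Mul(35, Pow(3, Rational(1, 2)))), -5824)) = Mul(-1, Add(-3829, Mul(35, Pow(3, Rational(1, 2))))) = Add(3829, Mul(-35, Pow(3, Rational(1, 2))))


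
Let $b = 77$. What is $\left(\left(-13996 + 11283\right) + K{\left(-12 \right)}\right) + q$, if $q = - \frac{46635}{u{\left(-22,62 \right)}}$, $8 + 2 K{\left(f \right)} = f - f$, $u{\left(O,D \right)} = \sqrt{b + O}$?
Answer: $-2717 - \frac{9327 \sqrt{55}}{11} \approx -9005.3$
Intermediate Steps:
$u{\left(O,D \right)} = \sqrt{77 + O}$
$K{\left(f \right)} = -4$ ($K{\left(f \right)} = -4 + \frac{f - f}{2} = -4 + \frac{1}{2} \cdot 0 = -4 + 0 = -4$)
$q = - \frac{9327 \sqrt{55}}{11}$ ($q = - \frac{46635}{\sqrt{77 - 22}} = - \frac{46635}{\sqrt{55}} = - 46635 \frac{\sqrt{55}}{55} = - \frac{9327 \sqrt{55}}{11} \approx -6288.3$)
$\left(\left(-13996 + 11283\right) + K{\left(-12 \right)}\right) + q = \left(\left(-13996 + 11283\right) - 4\right) - \frac{9327 \sqrt{55}}{11} = \left(-2713 - 4\right) - \frac{9327 \sqrt{55}}{11} = -2717 - \frac{9327 \sqrt{55}}{11}$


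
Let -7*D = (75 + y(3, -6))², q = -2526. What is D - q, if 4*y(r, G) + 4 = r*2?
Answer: 47927/28 ≈ 1711.7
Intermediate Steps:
y(r, G) = -1 + r/2 (y(r, G) = -1 + (r*2)/4 = -1 + (2*r)/4 = -1 + r/2)
D = -22801/28 (D = -(75 + (-1 + (½)*3))²/7 = -(75 + (-1 + 3/2))²/7 = -(75 + ½)²/7 = -(151/2)²/7 = -⅐*22801/4 = -22801/28 ≈ -814.32)
D - q = -22801/28 - 1*(-2526) = -22801/28 + 2526 = 47927/28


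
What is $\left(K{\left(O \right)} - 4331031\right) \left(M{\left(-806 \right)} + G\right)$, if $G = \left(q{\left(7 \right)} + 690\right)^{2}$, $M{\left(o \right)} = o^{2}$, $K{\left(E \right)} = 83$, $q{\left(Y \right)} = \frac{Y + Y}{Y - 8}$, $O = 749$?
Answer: $-4792679028176$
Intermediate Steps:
$q{\left(Y \right)} = \frac{2 Y}{-8 + Y}$
$G = 456976$ ($G = \left(2 \cdot 7 \frac{1}{-8 + 7} + 690\right)^{2} = \left(2 \cdot 7 \frac{1}{-1} + 690\right)^{2} = \left(2 \cdot 7 \left(-1\right) + 690\right)^{2} = \left(-14 + 690\right)^{2} = 676^{2} = 456976$)
$\left(K{\left(O \right)} - 4331031\right) \left(M{\left(-806 \right)} + G\right) = \left(83 - 4331031\right) \left(\left(-806\right)^{2} + 456976\right) = - 4330948 \left(649636 + 456976\right) = \left(-4330948\right) 1106612 = -4792679028176$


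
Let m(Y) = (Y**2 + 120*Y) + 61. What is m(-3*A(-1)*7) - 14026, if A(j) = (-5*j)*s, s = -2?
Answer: 55335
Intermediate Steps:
A(j) = 10*j (A(j) = -5*j*(-2) = 10*j)
m(Y) = 61 + Y**2 + 120*Y
m(-3*A(-1)*7) - 14026 = (61 + (-30*(-1)*7)**2 + 120*(-30*(-1)*7)) - 14026 = (61 + (-3*(-10)*7)**2 + 120*(-3*(-10)*7)) - 14026 = (61 + (30*7)**2 + 120*(30*7)) - 14026 = (61 + 210**2 + 120*210) - 14026 = (61 + 44100 + 25200) - 14026 = 69361 - 14026 = 55335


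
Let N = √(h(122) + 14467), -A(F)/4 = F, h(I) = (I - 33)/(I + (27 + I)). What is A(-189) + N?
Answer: 756 + √1062495066/271 ≈ 876.28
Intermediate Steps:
h(I) = (-33 + I)/(27 + 2*I)
A(F) = -4*F
N = √1062495066/271 (N = √((-33 + 122)/(27 + 2*122) + 14467) = √(89/(27 + 244) + 14467) = √(89/271 + 14467) = √(3920646/271) = √1062495066/271 ≈ 120.28)
A(-189) + N = -4*(-189) + √1062495066/271 = 756 + √1062495066/271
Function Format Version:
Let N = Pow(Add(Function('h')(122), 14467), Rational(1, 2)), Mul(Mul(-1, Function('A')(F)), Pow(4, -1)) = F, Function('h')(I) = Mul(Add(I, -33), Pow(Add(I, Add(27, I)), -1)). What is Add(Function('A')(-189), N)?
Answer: Add(756, Mul(Rational(1, 271), Pow(1062495066, Rational(1, 2)))) ≈ 876.28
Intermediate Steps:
Function('h')(I) = Mul(Pow(Add(27, Mul(2, I)), -1), Add(-33, I)) (Function('h')(I) = Mul(Add(-33, I), Pow(Add(27, Mul(2, I)), -1)) = Mul(Pow(Add(27, Mul(2, I)), -1), Add(-33, I)))
Function('A')(F) = Mul(-4, F)
N = Mul(Rational(1, 271), Pow(1062495066, Rational(1, 2))) (N = Pow(Add(Mul(Pow(Add(27, Mul(2, 122)), -1), Add(-33, 122)), 14467), Rational(1, 2)) = Pow(Add(Mul(Pow(Add(27, 244), -1), 89), 14467), Rational(1, 2)) = Pow(Add(Mul(Pow(271, -1), 89), 14467), Rational(1, 2)) = Pow(Add(Mul(Rational(1, 271), 89), 14467), Rational(1, 2)) = Pow(Add(Rational(89, 271), 14467), Rational(1, 2)) = Pow(Rational(3920646, 271), Rational(1, 2)) = Mul(Rational(1, 271), Pow(1062495066, Rational(1, 2))) ≈ 120.28)
Add(Function('A')(-189), N) = Add(Mul(-4, -189), Mul(Rational(1, 271), Pow(1062495066, Rational(1, 2)))) = Add(756, Mul(Rational(1, 271), Pow(1062495066, Rational(1, 2))))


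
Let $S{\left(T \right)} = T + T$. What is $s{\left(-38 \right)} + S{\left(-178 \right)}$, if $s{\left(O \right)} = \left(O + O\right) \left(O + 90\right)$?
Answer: $-4308$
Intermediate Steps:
$S{\left(T \right)} = 2 T$
$s{\left(O \right)} = 2 O \left(90 + O\right)$
$s{\left(-38 \right)} + S{\left(-178 \right)} = 2 \left(-38\right) \left(90 - 38\right) + 2 \left(-178\right) = 2 \left(-38\right) 52 - 356 = -3952 - 356 = -4308$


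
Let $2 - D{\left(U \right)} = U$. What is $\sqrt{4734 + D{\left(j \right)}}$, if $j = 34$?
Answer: $\sqrt{4702} \approx 68.571$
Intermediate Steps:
$D{\left(U \right)} = 2 - U$
$\sqrt{4734 + D{\left(j \right)}} = \sqrt{4734 + \left(2 - 34\right)} = \sqrt{4734 - 32} = \sqrt{4702}$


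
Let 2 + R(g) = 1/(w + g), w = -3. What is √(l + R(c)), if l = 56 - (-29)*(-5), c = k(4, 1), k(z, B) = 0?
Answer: I*√822/3 ≈ 9.5569*I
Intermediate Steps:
c = 0
R(g) = -2 + 1/(-3 + g)
l = -89 (l = 56 - 1*145 = 56 - 145 = -89)
√(l + R(c)) = √(-89 + (7 - 2*0)/(-3 + 0)) = √(-89 + (7 + 0)/(-3)) = √(-89 - ⅓*7) = √(-89 - 7/3) = √(-274/3) = I*√822/3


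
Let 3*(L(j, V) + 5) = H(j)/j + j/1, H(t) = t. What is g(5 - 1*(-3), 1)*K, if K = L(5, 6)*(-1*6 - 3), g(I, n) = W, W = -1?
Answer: -27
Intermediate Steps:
g(I, n) = -1
L(j, V) = -14/3 + j/3 (L(j, V) = -5 + (j/j + j/1)/3 = -5 + (1 + j*1)/3 = -5 + (1 + j)/3 = -5 + (⅓ + j/3) = -14/3 + j/3)
K = 27 (K = (-14/3 + (⅓)*5)*(-1*6 - 3) = (-14/3 + 5/3)*(-6 - 3) = -3*(-9) = 27)
g(5 - 1*(-3), 1)*K = -1*27 = -27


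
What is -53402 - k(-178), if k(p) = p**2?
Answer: -85086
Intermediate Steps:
-53402 - k(-178) = -53402 - 1*(-178)**2 = -53402 - 1*31684 = -53402 - 31684 = -85086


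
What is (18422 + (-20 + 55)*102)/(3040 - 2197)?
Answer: 21992/843 ≈ 26.088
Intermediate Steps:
(18422 + (-20 + 55)*102)/(3040 - 2197) = (18422 + 35*102)/843 = (18422 + 3570)*(1/843) = 21992*(1/843) = 21992/843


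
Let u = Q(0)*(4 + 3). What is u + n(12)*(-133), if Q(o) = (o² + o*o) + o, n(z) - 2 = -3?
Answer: 133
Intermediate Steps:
n(z) = -1 (n(z) = 2 - 3 = -1)
Q(o) = o + 2*o² (Q(o) = (o² + o²) + o = 2*o² + o = o + 2*o²)
u = 0 (u = (0*(1 + 2*0))*(4 + 3) = (0*(1 + 0))*7 = (0*1)*7 = 0*7 = 0)
u + n(12)*(-133) = 0 - 1*(-133) = 0 + 133 = 133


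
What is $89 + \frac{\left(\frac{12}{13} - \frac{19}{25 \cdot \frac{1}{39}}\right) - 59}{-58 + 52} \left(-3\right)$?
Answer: $\frac{14671}{325} \approx 45.142$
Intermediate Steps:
$89 + \frac{\left(\frac{12}{13} - \frac{19}{25 \cdot \frac{1}{39}}\right) - 59}{-58 + 52} \left(-3\right) = 89 + \frac{\left(12 \cdot \frac{1}{13} - \frac{19}{25 \cdot \frac{1}{39}}\right) - 59}{-6} \left(-3\right) = 89 + \left(\left(\frac{12}{13} - \frac{19}{\frac{25}{39}}\right) - 59\right) \left(- \frac{1}{6}\right) \left(-3\right) = 89 + \left(\left(\frac{12}{13} - \frac{741}{25}\right) - 59\right) \left(- \frac{1}{6}\right) \left(-3\right) = 89 + \left(- \frac{9333}{325} - 59\right) \left(- \frac{1}{6}\right) \left(-3\right) = 89 + \left(- \frac{28508}{325}\right) \left(- \frac{1}{6}\right) \left(-3\right) = 89 + \frac{14254}{975} \left(-3\right) = 89 - \frac{14254}{325} = \frac{14671}{325}$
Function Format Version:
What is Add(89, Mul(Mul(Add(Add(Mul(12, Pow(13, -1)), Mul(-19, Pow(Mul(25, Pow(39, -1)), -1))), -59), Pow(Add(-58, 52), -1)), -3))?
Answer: Rational(14671, 325) ≈ 45.142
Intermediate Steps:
Add(89, Mul(Mul(Add(Add(Mul(12, Pow(13, -1)), Mul(-19, Pow(Mul(25, Pow(39, -1)), -1))), -59), Pow(Add(-58, 52), -1)), -3)) = Add(89, Mul(Mul(Add(Add(Mul(12, Rational(1, 13)), Mul(-19, Pow(Mul(25, Rational(1, 39)), -1))), -59), Pow(-6, -1)), -3)) = Add(89, Mul(Mul(Add(Add(Rational(12, 13), Mul(-19, Pow(Rational(25, 39), -1))), -59), Rational(-1, 6)), -3)) = Add(89, Mul(Mul(Add(Add(Rational(12, 13), Mul(-19, Rational(39, 25))), -59), Rational(-1, 6)), -3)) = Add(89, Mul(Mul(Add(Add(Rational(12, 13), Rational(-741, 25)), -59), Rational(-1, 6)), -3)) = Add(89, Mul(Mul(Add(Rational(-9333, 325), -59), Rational(-1, 6)), -3)) = Add(89, Mul(Mul(Rational(-28508, 325), Rational(-1, 6)), -3)) = Add(89, Mul(Rational(14254, 975), -3)) = Add(89, Rational(-14254, 325)) = Rational(14671, 325)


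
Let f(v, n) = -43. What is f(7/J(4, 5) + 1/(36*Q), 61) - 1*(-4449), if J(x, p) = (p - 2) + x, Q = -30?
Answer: 4406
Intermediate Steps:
J(x, p) = -2 + p + x (J(x, p) = (-2 + p) + x = -2 + p + x)
f(7/J(4, 5) + 1/(36*Q), 61) - 1*(-4449) = -43 - 1*(-4449) = -43 + 4449 = 4406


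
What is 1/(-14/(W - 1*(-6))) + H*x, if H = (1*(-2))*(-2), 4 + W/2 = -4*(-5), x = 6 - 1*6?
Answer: -19/7 ≈ -2.7143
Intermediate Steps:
x = 0 (x = 6 - 6 = 0)
W = 32 (W = -8 + 2*(-4*(-5)) = -8 + 2*20 = -8 + 40 = 32)
H = 4 (H = -2*(-2) = 4)
1/(-14/(W - 1*(-6))) + H*x = 1/(-14/(32 - 1*(-6))) + 4*0 = 1/(-14/(32 + 6)) + 0 = 1/(-14/38) + 0 = 1/(-14*1/38) + 0 = 1/(-7/19) + 0 = -19/7 + 0 = -19/7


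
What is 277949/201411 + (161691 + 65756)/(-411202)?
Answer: 889387753/1075592286 ≈ 0.82688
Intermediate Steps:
277949/201411 + (161691 + 65756)/(-411202) = 277949*(1/201411) + 227447*(-1/411202) = 39707/28773 - 20677/37382 = 889387753/1075592286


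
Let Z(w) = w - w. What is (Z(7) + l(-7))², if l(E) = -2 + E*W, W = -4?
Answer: 676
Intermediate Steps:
Z(w) = 0
l(E) = -2 - 4*E (l(E) = -2 + E*(-4) = -2 - 4*E)
(Z(7) + l(-7))² = (0 + (-2 - 4*(-7)))² = (0 + (-2 + 28))² = (0 + 26)² = 26² = 676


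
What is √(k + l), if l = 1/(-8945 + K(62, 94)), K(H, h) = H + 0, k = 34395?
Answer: 3428*√25662/2961 ≈ 185.46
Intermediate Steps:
K(H, h) = H
l = -1/8883 (l = 1/(-8945 + 62) = 1/(-8883) = -1/8883 ≈ -0.00011257)
√(k + l) = √(34395 - 1/8883) = √(305530784/8883) = 3428*√25662/2961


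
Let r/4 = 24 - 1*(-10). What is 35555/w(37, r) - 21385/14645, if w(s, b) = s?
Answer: 103982346/108373 ≈ 959.49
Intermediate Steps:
r = 136 (r = 4*(24 - 1*(-10)) = 4*(24 + 10) = 4*34 = 136)
35555/w(37, r) - 21385/14645 = 35555/37 - 21385/14645 = 35555*(1/37) - 21385*1/14645 = 35555/37 - 4277/2929 = 103982346/108373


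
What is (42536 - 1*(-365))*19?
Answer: 815119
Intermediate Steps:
(42536 - 1*(-365))*19 = (42536 + 365)*19 = 42901*19 = 815119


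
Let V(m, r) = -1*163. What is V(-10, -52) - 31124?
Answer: -31287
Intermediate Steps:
V(m, r) = -163
V(-10, -52) - 31124 = -163 - 31124 = -31287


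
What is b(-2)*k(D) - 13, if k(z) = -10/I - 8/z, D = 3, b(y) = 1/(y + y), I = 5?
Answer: -71/6 ≈ -11.833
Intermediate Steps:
b(y) = 1/(2*y)
k(z) = -2 - 8/z (k(z) = -10/5 - 8/z = -10*⅕ - 8/z = -2 - 8/z)
b(-2)*k(D) - 13 = ((½)/(-2))*(-2 - 8/3) - 13 = ((½)*(-½))*(-2 - 8*⅓) - 13 = -(-2 - 8/3)/4 - 13 = -¼*(-14/3) - 13 = 7/6 - 13 = -71/6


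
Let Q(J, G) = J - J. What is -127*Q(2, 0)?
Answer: 0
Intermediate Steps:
Q(J, G) = 0
-127*Q(2, 0) = -127*0 = 0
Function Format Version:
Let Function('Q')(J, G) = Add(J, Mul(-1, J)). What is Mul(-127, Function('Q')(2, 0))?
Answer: 0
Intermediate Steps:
Function('Q')(J, G) = 0
Mul(-127, Function('Q')(2, 0)) = Mul(-127, 0) = 0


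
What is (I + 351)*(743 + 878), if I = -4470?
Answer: -6676899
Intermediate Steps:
(I + 351)*(743 + 878) = (-4470 + 351)*(743 + 878) = -4119*1621 = -6676899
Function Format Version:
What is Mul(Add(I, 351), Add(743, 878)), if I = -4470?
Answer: -6676899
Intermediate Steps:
Mul(Add(I, 351), Add(743, 878)) = Mul(Add(-4470, 351), Add(743, 878)) = Mul(-4119, 1621) = -6676899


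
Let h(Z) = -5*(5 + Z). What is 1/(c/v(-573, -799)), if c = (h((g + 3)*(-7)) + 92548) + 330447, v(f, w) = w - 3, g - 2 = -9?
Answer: -401/211415 ≈ -0.0018967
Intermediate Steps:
g = -7 (g = 2 - 9 = -7)
v(f, w) = -3 + w
h(Z) = -25 - 5*Z
c = 422830 (c = ((-25 - 5*(-7 + 3)*(-7)) + 92548) + 330447 = ((-25 - (-20)*(-7)) + 92548) + 330447 = ((-25 - 5*28) + 92548) + 330447 = ((-25 - 140) + 92548) + 330447 = (-165 + 92548) + 330447 = 92383 + 330447 = 422830)
1/(c/v(-573, -799)) = 1/(422830/(-3 - 799)) = 1/(422830/(-802)) = 1/(422830*(-1/802)) = 1/(-211415/401) = -401/211415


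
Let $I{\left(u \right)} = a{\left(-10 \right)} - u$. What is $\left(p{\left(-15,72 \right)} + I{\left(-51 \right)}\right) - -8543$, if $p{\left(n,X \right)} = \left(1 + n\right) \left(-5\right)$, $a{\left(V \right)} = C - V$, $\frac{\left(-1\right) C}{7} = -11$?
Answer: $8751$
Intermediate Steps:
$C = 77$ ($C = \left(-7\right) \left(-11\right) = 77$)
$a{\left(V \right)} = 77 - V$
$p{\left(n,X \right)} = -5 - 5 n$
$I{\left(u \right)} = 87 - u$ ($I{\left(u \right)} = \left(77 - -10\right) - u = \left(77 + 10\right) - u = 87 - u$)
$\left(p{\left(-15,72 \right)} + I{\left(-51 \right)}\right) - -8543 = \left(\left(-5 - -75\right) + \left(87 - -51\right)\right) - -8543 = \left(\left(-5 + 75\right) + \left(87 + 51\right)\right) + 8543 = \left(70 + 138\right) + 8543 = 208 + 8543 = 8751$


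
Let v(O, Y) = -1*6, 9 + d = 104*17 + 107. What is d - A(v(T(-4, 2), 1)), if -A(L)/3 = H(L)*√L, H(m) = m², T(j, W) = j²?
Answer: 1866 + 108*I*√6 ≈ 1866.0 + 264.54*I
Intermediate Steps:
d = 1866 (d = -9 + (104*17 + 107) = -9 + (1768 + 107) = -9 + 1875 = 1866)
v(O, Y) = -6
A(L) = -3*L^(5/2) (A(L) = -3*L²*√L = -3*L^(5/2))
d - A(v(T(-4, 2), 1)) = 1866 - (-3)*(-6)^(5/2) = 1866 - (-3)*36*I*√6 = 1866 - (-108)*I*√6 = 1866 + 108*I*√6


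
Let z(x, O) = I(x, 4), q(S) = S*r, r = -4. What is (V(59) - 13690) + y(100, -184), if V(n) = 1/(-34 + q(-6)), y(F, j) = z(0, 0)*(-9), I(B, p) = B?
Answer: -136901/10 ≈ -13690.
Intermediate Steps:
q(S) = -4*S (q(S) = S*(-4) = -4*S)
z(x, O) = x
y(F, j) = 0 (y(F, j) = 0*(-9) = 0)
V(n) = -⅒ (V(n) = 1/(-34 - 4*(-6)) = 1/(-34 + 24) = 1/(-10) = -⅒)
(V(59) - 13690) + y(100, -184) = (-⅒ - 13690) + 0 = -136901/10 + 0 = -136901/10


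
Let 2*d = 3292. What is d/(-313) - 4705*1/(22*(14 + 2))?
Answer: -2052057/110176 ≈ -18.625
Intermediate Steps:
d = 1646 (d = (½)*3292 = 1646)
d/(-313) - 4705*1/(22*(14 + 2)) = 1646/(-313) - 4705*1/(22*(14 + 2)) = 1646*(-1/313) - 4705/(22*16) = -1646/313 - 4705/352 = -2052057/110176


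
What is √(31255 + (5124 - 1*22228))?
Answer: √14151 ≈ 118.96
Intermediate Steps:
√(31255 + (5124 - 1*22228)) = √(31255 + (5124 - 22228)) = √(31255 - 17104) = √14151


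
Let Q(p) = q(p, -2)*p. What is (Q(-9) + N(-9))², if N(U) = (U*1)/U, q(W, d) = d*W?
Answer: 25921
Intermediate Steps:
q(W, d) = W*d
Q(p) = -2*p² (Q(p) = (p*(-2))*p = (-2*p)*p = -2*p²)
N(U) = 1 (N(U) = U/U = 1)
(Q(-9) + N(-9))² = (-2*(-9)² + 1)² = (-2*81 + 1)² = (-162 + 1)² = (-161)² = 25921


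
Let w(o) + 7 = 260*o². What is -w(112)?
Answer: -3261433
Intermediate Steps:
w(o) = -7 + 260*o²
-w(112) = -(-7 + 260*112²) = -(-7 + 260*12544) = -(-7 + 3261440) = -1*3261433 = -3261433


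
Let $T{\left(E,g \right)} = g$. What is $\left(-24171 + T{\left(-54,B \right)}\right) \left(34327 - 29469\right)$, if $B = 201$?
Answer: $-116446260$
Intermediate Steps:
$\left(-24171 + T{\left(-54,B \right)}\right) \left(34327 - 29469\right) = \left(-24171 + 201\right) \left(34327 - 29469\right) = - 23970 \left(34327 - 29469\right) = \left(-23970\right) 4858 = -116446260$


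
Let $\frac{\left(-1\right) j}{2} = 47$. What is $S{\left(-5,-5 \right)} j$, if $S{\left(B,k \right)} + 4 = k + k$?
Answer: $1316$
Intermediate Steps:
$j = -94$ ($j = \left(-2\right) 47 = -94$)
$S{\left(B,k \right)} = -4 + 2 k$ ($S{\left(B,k \right)} = -4 + \left(k + k\right) = -4 + 2 k$)
$S{\left(-5,-5 \right)} j = \left(-4 + 2 \left(-5\right)\right) \left(-94\right) = \left(-4 - 10\right) \left(-94\right) = \left(-14\right) \left(-94\right) = 1316$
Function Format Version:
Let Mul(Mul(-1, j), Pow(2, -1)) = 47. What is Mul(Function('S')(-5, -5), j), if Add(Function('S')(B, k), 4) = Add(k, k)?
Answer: 1316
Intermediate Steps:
j = -94 (j = Mul(-2, 47) = -94)
Function('S')(B, k) = Add(-4, Mul(2, k)) (Function('S')(B, k) = Add(-4, Add(k, k)) = Add(-4, Mul(2, k)))
Mul(Function('S')(-5, -5), j) = Mul(Add(-4, Mul(2, -5)), -94) = Mul(Add(-4, -10), -94) = Mul(-14, -94) = 1316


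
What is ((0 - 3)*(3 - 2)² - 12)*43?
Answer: -645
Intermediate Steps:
((0 - 3)*(3 - 2)² - 12)*43 = (-3*1² - 12)*43 = (-3*1 - 12)*43 = (-3 - 12)*43 = -15*43 = -645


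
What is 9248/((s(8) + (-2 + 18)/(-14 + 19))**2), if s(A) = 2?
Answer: 57800/169 ≈ 342.01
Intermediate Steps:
9248/((s(8) + (-2 + 18)/(-14 + 19))**2) = 9248/((2 + (-2 + 18)/(-14 + 19))**2) = 9248/((2 + 16/5)**2) = 9248/((26/5)**2) = 9248/(676/25) = 9248*(25/676) = 57800/169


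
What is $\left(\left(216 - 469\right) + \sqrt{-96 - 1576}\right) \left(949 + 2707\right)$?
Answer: $-924968 + 7312 i \sqrt{418} \approx -9.2497 \cdot 10^{5} + 1.4949 \cdot 10^{5} i$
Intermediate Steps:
$\left(\left(216 - 469\right) + \sqrt{-96 - 1576}\right) \left(949 + 2707\right) = \left(\left(216 - 469\right) + \sqrt{-1672}\right) 3656 = \left(-253 + 2 i \sqrt{418}\right) 3656 = -924968 + 7312 i \sqrt{418}$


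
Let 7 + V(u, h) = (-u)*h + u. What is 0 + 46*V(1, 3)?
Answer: -414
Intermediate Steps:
V(u, h) = -7 + u - h*u (V(u, h) = -7 + ((-u)*h + u) = -7 + (-h*u + u) = -7 + (u - h*u) = -7 + u - h*u)
0 + 46*V(1, 3) = 0 + 46*(-7 + 1 - 1*3*1) = 0 + 46*(-7 + 1 - 3) = 0 + 46*(-9) = 0 - 414 = -414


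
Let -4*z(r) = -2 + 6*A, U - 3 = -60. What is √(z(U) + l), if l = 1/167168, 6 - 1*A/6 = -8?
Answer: I*√13699667699/10448 ≈ 11.203*I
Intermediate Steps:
U = -57 (U = 3 - 60 = -57)
A = 84 (A = 36 - 6*(-8) = 36 + 48 = 84)
z(r) = -251/2 (z(r) = -(-2 + 6*84)/4 = -(-2 + 504)/4 = -¼*502 = -251/2)
l = 1/167168 ≈ 5.9820e-6
√(z(U) + l) = √(-251/2 + 1/167168) = √(-20979583/167168) = I*√13699667699/10448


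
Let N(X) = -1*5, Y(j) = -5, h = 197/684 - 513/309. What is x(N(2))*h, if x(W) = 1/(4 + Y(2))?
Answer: 96673/70452 ≈ 1.3722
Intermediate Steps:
h = -96673/70452 (h = 197*(1/684) - 513*1/309 = 197/684 - 171/103 = -96673/70452 ≈ -1.3722)
N(X) = -5
x(W) = -1 (x(W) = 1/(4 - 5) = 1/(-1) = -1)
x(N(2))*h = -1*(-96673/70452) = 96673/70452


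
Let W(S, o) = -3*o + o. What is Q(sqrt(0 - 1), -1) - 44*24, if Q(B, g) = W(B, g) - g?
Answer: -1053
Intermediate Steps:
W(S, o) = -2*o
Q(B, g) = -3*g (Q(B, g) = -2*g - g = -3*g)
Q(sqrt(0 - 1), -1) - 44*24 = -3*(-1) - 44*24 = 3 - 1056 = -1053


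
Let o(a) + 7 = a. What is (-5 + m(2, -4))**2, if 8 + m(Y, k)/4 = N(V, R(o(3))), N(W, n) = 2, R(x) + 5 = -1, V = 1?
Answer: 841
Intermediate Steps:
o(a) = -7 + a
R(x) = -6 (R(x) = -5 - 1 = -6)
m(Y, k) = -24 (m(Y, k) = -32 + 4*2 = -32 + 8 = -24)
(-5 + m(2, -4))**2 = (-5 - 24)**2 = (-29)**2 = 841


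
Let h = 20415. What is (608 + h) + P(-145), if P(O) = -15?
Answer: 21008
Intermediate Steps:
(608 + h) + P(-145) = (608 + 20415) - 15 = 21023 - 15 = 21008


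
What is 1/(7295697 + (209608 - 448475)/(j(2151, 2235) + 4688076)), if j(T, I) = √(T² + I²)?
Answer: 9432068832369443874/68813515803527967911464823 - 42153*√1069114/68813515803527967911464823 ≈ 1.3707e-7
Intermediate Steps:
j(T, I) = √(I² + T²)
1/(7295697 + (209608 - 448475)/(j(2151, 2235) + 4688076)) = 1/(7295697 + (209608 - 448475)/(√(2235² + 2151²) + 4688076)) = 1/(7295697 - 238867/(√(4995225 + 4626801) + 4688076)) = 1/(7295697 - 238867/(√9622026 + 4688076)) = 1/(7295697 - 238867/(3*√1069114 + 4688076)) = 1/(7295697 - 238867/(4688076 + 3*√1069114))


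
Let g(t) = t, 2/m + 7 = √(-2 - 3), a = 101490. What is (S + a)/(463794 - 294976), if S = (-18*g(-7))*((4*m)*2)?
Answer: 151843/253227 - 56*I*√5/253227 ≈ 0.59963 - 0.0004945*I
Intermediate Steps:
m = 2/(-7 + I*√5) (m = 2/(-7 + √(-2 - 3)) = 2/(-7 + √(-5)) = 2/(-7 + I*√5) ≈ -0.25926 - 0.082817*I)
S = -784/3 - 112*I*√5/3 (S = (-18*(-7))*((4*(-7/27 - I*√5/27))*2) = 126*((-28/27 - 4*I*√5/27)*2) = 126*(-56/27 - 8*I*√5/27) = -784/3 - 112*I*√5/3 ≈ -261.33 - 83.48*I)
(S + a)/(463794 - 294976) = ((-784/3 - 112*I*√5/3) + 101490)/(463794 - 294976) = (303686/3 - 112*I*√5/3)/168818 = (303686/3 - 112*I*√5/3)*(1/168818) = 151843/253227 - 56*I*√5/253227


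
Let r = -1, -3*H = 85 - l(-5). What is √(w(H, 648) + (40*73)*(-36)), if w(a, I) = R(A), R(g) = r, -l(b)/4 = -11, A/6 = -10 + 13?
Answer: I*√105121 ≈ 324.22*I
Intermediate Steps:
A = 18 (A = 6*(-10 + 13) = 6*3 = 18)
l(b) = 44 (l(b) = -4*(-11) = 44)
H = -41/3 (H = -(85 - 1*44)/3 = -(85 - 44)/3 = -⅓*41 = -41/3 ≈ -13.667)
R(g) = -1
w(a, I) = -1
√(w(H, 648) + (40*73)*(-36)) = √(-1 + (40*73)*(-36)) = √(-1 + 2920*(-36)) = √(-1 - 105120) = √(-105121) = I*√105121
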